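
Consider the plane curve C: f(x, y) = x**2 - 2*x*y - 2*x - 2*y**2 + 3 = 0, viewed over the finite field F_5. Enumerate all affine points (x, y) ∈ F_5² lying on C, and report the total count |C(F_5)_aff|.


Affine F_5-points: {(0, 2), (0, 3), (1, 2), (2, 4), (3, 3), (3, 4)}; count = 6.

For each of the 25 pairs (x, y) ∈ F_5², evaluate f(x, y) mod 5. Record the zeros.
  x = 0: [0↦3, 1↦1, 2↦0, 3↦0, 4↦1]  zeros at y ∈ {2, 3}
  x = 1: [0↦2, 1↦3, 2↦0, 3↦3, 4↦2]  zeros at y ∈ {2}
  x = 2: [0↦3, 1↦2, 2↦2, 3↦3, 4↦0]  zeros at y ∈ {4}
  x = 3: [0↦1, 1↦3, 2↦1, 3↦0, 4↦0]  zeros at y ∈ {3, 4}
  x = 4: [0↦1, 1↦1, 2↦2, 3↦4, 4↦2]  zeros at y ∈ ∅
Collecting zeros: affine points = {(0, 2), (0, 3), (1, 2), (2, 4), (3, 3), (3, 4)}.
Total count |C(F_5)_aff| = 6.


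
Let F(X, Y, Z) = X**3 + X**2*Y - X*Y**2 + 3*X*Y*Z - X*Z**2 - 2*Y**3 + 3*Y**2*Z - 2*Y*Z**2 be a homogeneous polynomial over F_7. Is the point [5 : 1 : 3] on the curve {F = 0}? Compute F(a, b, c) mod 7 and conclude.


F(5,1,3) ≡ 1 (mod 7); P is NOT on the curve.

Evaluate F(5, 1, 3) term-by-term (mod 7).
  X**3 ↦ 1·125·1·1 = 125
  X**2*Y ↦ 1·25·1·1 = 25
  -X*Y**2 ↦ -1·5·1·1 = -5
  3*X*Y*Z ↦ 3·5·1·3 = 45
  -X*Z**2 ↦ -1·5·1·9 = -45
  -2*Y**3 ↦ -2·1·1·1 = -2
  3*Y**2*Z ↦ 3·1·1·3 = 9
  -2*Y*Z**2 ↦ -2·1·1·9 = -18
Sum: F(5, 1, 3) = (125) + (25) + (-5) + (45) + (-45) + (-2) + (9) + (-18) = 134.
Reducing mod 7: 134 ≡ 1 (mod 7).
Since F(a, b, c) ≡ 1 ≠ 0 (mod 7), P does NOT lie on the curve.


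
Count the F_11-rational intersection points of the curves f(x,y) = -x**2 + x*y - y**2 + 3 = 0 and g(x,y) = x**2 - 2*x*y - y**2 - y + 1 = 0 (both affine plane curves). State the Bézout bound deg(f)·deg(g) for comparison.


Common zeros: {(6, 6)}; count = 1; Bézout bound = 4.

deg(f) = 2, deg(g) = 2, so Bézout bound = 4.
Scan x ∈ F_11. For each x, list the y ∈ F_11 with f(x, y) ≡ 0 and those with g(x, y) ≡ 0 (mod 11); the common zeros in that column are the intersection.
  x = 0: f ≡ 0 at y ∈ {5, 6}; g ≡ 0 at y ∈ {3, 7}; common: ∅.
  x = 1: f ≡ 0 at y ∈ {2, 10}; g ≡ 0 at y ∈ ∅; common: ∅.
  x = 2: f ≡ 0 at y ∈ {1}; g ≡ 0 at y ∈ {8, 9}; common: ∅.
  x = 3: f ≡ 0 at y ∈ ∅; g ≡ 0 at y ∈ {7, 8}; common: ∅.
  x = 4: f ≡ 0 at y ∈ ∅; g ≡ 0 at y ∈ ∅; common: ∅.
  x = 5: f ≡ 0 at y ∈ {0, 5}; g ≡ 0 at y ∈ {2, 9}; common: ∅.
  x = 6: f ≡ 0 at y ∈ {0, 6}; g ≡ 0 at y ∈ {3, 6}; common: {6}.
  x = 7: f ≡ 0 at y ∈ ∅; g ≡ 0 at y ∈ ∅; common: ∅.
  x = 8: f ≡ 0 at y ∈ ∅; g ≡ 0 at y ∈ ∅; common: ∅.
  x = 9: f ≡ 0 at y ∈ {10}; g ≡ 0 at y ∈ ∅; common: ∅.
  x = 10: f ≡ 0 at y ∈ {1, 9}; g ≡ 0 at y ∈ {2, 10}; common: ∅.
Collecting: common zeros = {(6, 6)}, so the count is 1.
Comparison with the Bézout bound: 1 ≤ 4 = deg(f)·deg(g), as expected for curves with no common component (the affine F_11-count falls short of the bound because intersections may lie at infinity, over extension fields, or carry multiplicity).


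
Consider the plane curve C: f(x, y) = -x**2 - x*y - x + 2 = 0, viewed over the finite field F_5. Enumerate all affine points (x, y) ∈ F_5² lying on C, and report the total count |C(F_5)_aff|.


Affine F_5-points: {(1, 0), (2, 3), (3, 0), (4, 3)}; count = 4.

For each of the 25 pairs (x, y) ∈ F_5², evaluate f(x, y) mod 5. Record the zeros.
  x = 0: [0↦2, 1↦2, 2↦2, 3↦2, 4↦2]  zeros at y ∈ ∅
  x = 1: [0↦0, 1↦4, 2↦3, 3↦2, 4↦1]  zeros at y ∈ {0}
  x = 2: [0↦1, 1↦4, 2↦2, 3↦0, 4↦3]  zeros at y ∈ {3}
  x = 3: [0↦0, 1↦2, 2↦4, 3↦1, 4↦3]  zeros at y ∈ {0}
  x = 4: [0↦2, 1↦3, 2↦4, 3↦0, 4↦1]  zeros at y ∈ {3}
Collecting zeros: affine points = {(1, 0), (2, 3), (3, 0), (4, 3)}.
Total count |C(F_5)_aff| = 4.


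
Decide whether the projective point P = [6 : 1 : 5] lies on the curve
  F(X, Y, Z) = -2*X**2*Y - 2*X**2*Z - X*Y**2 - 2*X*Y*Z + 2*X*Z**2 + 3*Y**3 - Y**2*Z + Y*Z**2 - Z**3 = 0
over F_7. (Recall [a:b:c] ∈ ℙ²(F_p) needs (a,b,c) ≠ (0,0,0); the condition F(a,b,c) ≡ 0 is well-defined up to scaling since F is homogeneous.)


F(6,1,5) ≡ 1 (mod 7); P is NOT on the curve.

Evaluate F(6, 1, 5) term-by-term (mod 7).
  -2*X**2*Y ↦ -2·36·1·1 = -72
  -2*X**2*Z ↦ -2·36·1·5 = -360
  -X*Y**2 ↦ -1·6·1·1 = -6
  -2*X*Y*Z ↦ -2·6·1·5 = -60
  2*X*Z**2 ↦ 2·6·1·25 = 300
  3*Y**3 ↦ 3·1·1·1 = 3
  -Y**2*Z ↦ -1·1·1·5 = -5
  Y*Z**2 ↦ 1·1·1·25 = 25
  -Z**3 ↦ -1·1·1·125 = -125
Sum: F(6, 1, 5) = (-72) + (-360) + (-6) + (-60) + (300) + (3) + (-5) + (25) + (-125) = -300.
Reducing mod 7: -300 ≡ 1 (mod 7).
Since F(a, b, c) ≡ 1 ≠ 0 (mod 7), P does NOT lie on the curve.


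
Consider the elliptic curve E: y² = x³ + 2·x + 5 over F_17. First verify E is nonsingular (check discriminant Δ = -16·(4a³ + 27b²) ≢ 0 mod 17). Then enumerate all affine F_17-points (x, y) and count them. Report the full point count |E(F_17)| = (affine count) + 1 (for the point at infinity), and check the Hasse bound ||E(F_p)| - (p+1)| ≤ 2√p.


Affine points = {(1, 5), (1, 12), (2, 0), (3, 2), (3, 15), (4, 3), (4, 14), (5, 2), (5, 15), (9, 2), (9, 15), (11, 7), (11, 10), (13, 1), (13, 16), (16, 6), (16, 11)}; affine count = 17; |E(F_17)| = 18.

Discriminant check: Δ ∝ 4a³ + 27b² = 4·2³ + 27·5² = 4·8 + 27·25 ≡ 10 (mod 17). Nonzero ⇒ E is nonsingular.
For each x ∈ F_17, compute rhs = x³ + 2·x + 5 mod 17, then count y ∈ F_17 with y² ≡ rhs.
  x = 0: rhs = 5, matching y values: none (0 points).
  x = 1: rhs = 8, matching y values: 5, 12 (2 points).
  x = 2: rhs = 0, matching y values: 0 (1 points).
  x = 3: rhs = 4, matching y values: 2, 15 (2 points).
  x = 4: rhs = 9, matching y values: 3, 14 (2 points).
  x = 5: rhs = 4, matching y values: 2, 15 (2 points).
  x = 6: rhs = 12, matching y values: none (0 points).
  x = 7: rhs = 5, matching y values: none (0 points).
  x = 8: rhs = 6, matching y values: none (0 points).
  x = 9: rhs = 4, matching y values: 2, 15 (2 points).
  x = 10: rhs = 5, matching y values: none (0 points).
  x = 11: rhs = 15, matching y values: 7, 10 (2 points).
  x = 12: rhs = 6, matching y values: none (0 points).
  x = 13: rhs = 1, matching y values: 1, 16 (2 points).
  x = 14: rhs = 6, matching y values: none (0 points).
  x = 15: rhs = 10, matching y values: none (0 points).
  x = 16: rhs = 2, matching y values: 6, 11 (2 points).
Total affine count: 17.
Full point count |E(F_17)| = 17 + 1 = 18.
Hasse bound: |18 − (17+1)| = |0| = 0 ≤ 2√17 ≈ 8.2462 ✓.


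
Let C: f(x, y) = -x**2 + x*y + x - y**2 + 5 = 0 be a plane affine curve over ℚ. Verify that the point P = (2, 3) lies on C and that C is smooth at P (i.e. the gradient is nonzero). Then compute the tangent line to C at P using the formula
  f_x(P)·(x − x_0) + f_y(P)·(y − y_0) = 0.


Tangent line at P: 12 - 4*y = 0.

Step 1: f(2, 3) = 0, so P lies on C.
Step 2: partial derivatives
  f_x(x, y) = -2*x + y + 1, f_y(x, y) = x - 2*y.
  f_x(P) = 0, f_y(P) = -4 (gradient nonzero, so P is smooth).
Step 3: tangent line at P: 0·(x − 2) + -4·(y − 3) = 0.
Expanding: 12 - 4*y = 0.


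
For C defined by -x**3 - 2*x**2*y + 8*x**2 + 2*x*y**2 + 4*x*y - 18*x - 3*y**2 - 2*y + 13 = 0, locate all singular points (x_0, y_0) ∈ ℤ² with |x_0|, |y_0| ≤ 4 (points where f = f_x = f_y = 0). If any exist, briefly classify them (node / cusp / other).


Singular points: {(2, 1)}; classification: cusp.

Compute partial derivatives:
  f_x = -3*x**2 - 4*x*y + 16*x + 2*y**2 + 4*y - 18.
  f_y = -2*x**2 + 4*x*y + 4*x - 6*y - 2.
Scan x_0 ∈ {−4, ..., 4}. For each x_0, f_y(x_0, y) is a polynomial in y; find its integer roots y ∈ {−4, ..., 4}, then test f_x and f at those candidates.
  x = -4: f_y(-4, y) = -22*y - 50; no integer root y with |y| ≤ 4.
  x = -3: f_y(-3, y) = -18*y - 32; no integer root y with |y| ≤ 4.
  x = -2: f_y(-2, y) = -14*y - 18; no integer root y with |y| ≤ 4.
  x = -1: f_y(-1, y) = -10*y - 8; no integer root y with |y| ≤ 4.
  x = 0: f_y(0, y) = -6*y - 2; no integer root y with |y| ≤ 4.
  x = 1: f_y(1, y) = -2*y; vanishes at y ∈ {0}. (1, 0): f_x = -5 ≠ 0.
  x = 2: f_y(2, y) = 2*y - 2; vanishes at y ∈ {1}. (2, 1): f_x = 0, f = 0 — SINGULAR.
  x = 3: f_y(3, y) = 6*y - 8; no integer root y with |y| ≤ 4.
  x = 4: f_y(4, y) = 10*y - 18; no integer root y with |y| ≤ 4.
Only singular point on the grid: (2, 1).
Classify: substitute x = 2 + u, y = 1 + v and expand: f = -u**3 - 2*u**2*v + 2*u*v**2 + v**2.
No constant or linear terms (consistent with a singular point). Quadratic part: v**2. Cubic part: -u**3 - 2*u**2*v + 2*u*v**2.
The quadratic part v**2 is a perfect square, so there is a single (double) tangent line v = 0, i.e. y = 1. Restricting the cubic part to that line (v = 0) leaves -u**3 ≠ 0, so f is not divisible by v and the branch is v² ≈ u**3 to lowest order — this is a cusp.
Classification: cusp.


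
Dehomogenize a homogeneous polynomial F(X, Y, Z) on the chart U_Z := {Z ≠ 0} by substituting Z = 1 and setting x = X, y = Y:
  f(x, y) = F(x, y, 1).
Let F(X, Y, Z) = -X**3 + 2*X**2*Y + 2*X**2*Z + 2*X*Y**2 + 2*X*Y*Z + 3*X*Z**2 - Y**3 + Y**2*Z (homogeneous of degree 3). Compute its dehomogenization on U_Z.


f(x, y) = -x**3 + 2*x**2*y + 2*x**2 + 2*x*y**2 + 2*x*y + 3*x - y**3 + y**2

On U_Z we set Z = 1. Each monomial c·X^i·Y^j·Z^k in F becomes c·x^i·y^j·1^k = c·x^i·y^j.
Substituting Z = 1: F(X, Y, 1) = -x**3 + 2*x**2*y + 2*x**2 + 2*x*y**2 + 2*x*y + 3*x - y**3 + y**2.
Note: deg(f) ≤ deg(F) = 3; strict inequality happens when F is divisible by Z (lost terms).


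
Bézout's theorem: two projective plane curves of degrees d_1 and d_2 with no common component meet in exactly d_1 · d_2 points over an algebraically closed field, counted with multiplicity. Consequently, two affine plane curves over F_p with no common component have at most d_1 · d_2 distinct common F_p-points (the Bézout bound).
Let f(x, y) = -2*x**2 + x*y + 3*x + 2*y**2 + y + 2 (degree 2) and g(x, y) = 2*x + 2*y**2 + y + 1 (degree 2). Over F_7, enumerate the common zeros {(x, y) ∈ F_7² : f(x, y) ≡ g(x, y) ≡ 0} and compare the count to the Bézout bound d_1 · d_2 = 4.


Common zeros: {(3, 0)}; count = 1; Bézout bound = 4.

deg(f) = 2, deg(g) = 2, so Bézout bound = 4.
Scan x ∈ F_7. For each x, list the y ∈ F_7 with f(x, y) ≡ 0 and those with g(x, y) ≡ 0 (mod 7); the common zeros in that column are the intersection.
  x = 0: f ≡ 0 at y ∈ ∅; g ≡ 0 at y ∈ {5}; common: ∅.
  x = 1: f ≡ 0 at y ∈ {1, 5}; g ≡ 0 at y ∈ ∅; common: ∅.
  x = 2: f ≡ 0 at y ∈ {0, 2}; g ≡ 0 at y ∈ ∅; common: ∅.
  x = 3: f ≡ 0 at y ∈ {0, 5}; g ≡ 0 at y ∈ {0, 3}; common: {0}.
  x = 4: f ≡ 0 at y ∈ {2, 6}; g ≡ 0 at y ∈ ∅; common: ∅.
  x = 5: f ≡ 0 at y ∈ ∅; g ≡ 0 at y ∈ {1, 2}; common: ∅.
  x = 6: f ≡ 0 at y ∈ ∅; g ≡ 0 at y ∈ {4, 6}; common: ∅.
Collecting: common zeros = {(3, 0)}, so the count is 1.
Comparison with the Bézout bound: 1 ≤ 4 = deg(f)·deg(g), as expected for curves with no common component (the affine F_7-count falls short of the bound because intersections may lie at infinity, over extension fields, or carry multiplicity).


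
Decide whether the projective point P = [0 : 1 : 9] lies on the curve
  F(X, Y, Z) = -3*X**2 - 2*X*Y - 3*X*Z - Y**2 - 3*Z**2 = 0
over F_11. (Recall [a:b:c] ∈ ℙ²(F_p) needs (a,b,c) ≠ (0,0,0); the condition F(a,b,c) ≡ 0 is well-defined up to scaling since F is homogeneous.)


F(0,1,9) ≡ 9 (mod 11); P is NOT on the curve.

Evaluate F(0, 1, 9) term-by-term (mod 11).
  -3*X**2 ↦ -3·0·1·1 = 0
  -2*X*Y ↦ -2·0·1·1 = 0
  -3*X*Z ↦ -3·0·1·9 = 0
  -Y**2 ↦ -1·1·1·1 = -1
  -3*Z**2 ↦ -3·1·1·81 = -243
Sum: F(0, 1, 9) = (0) + (0) + (0) + (-1) + (-243) = -244.
Reducing mod 11: -244 ≡ 9 (mod 11).
Since F(a, b, c) ≡ 9 ≠ 0 (mod 11), P does NOT lie on the curve.


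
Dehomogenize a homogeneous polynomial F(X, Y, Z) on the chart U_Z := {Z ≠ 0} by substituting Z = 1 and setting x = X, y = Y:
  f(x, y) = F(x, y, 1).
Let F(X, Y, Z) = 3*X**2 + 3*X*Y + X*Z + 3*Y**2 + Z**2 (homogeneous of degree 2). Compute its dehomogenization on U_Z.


f(x, y) = 3*x**2 + 3*x*y + x + 3*y**2 + 1

On U_Z we set Z = 1. Each monomial c·X^i·Y^j·Z^k in F becomes c·x^i·y^j·1^k = c·x^i·y^j.
Substituting Z = 1: F(X, Y, 1) = 3*x**2 + 3*x*y + x + 3*y**2 + 1.
Note: deg(f) ≤ deg(F) = 2; strict inequality happens when F is divisible by Z (lost terms).


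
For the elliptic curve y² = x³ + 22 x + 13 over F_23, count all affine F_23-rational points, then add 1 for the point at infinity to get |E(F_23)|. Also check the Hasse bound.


Affine points = {(0, 6), (0, 17), (1, 6), (1, 17), (4, 2), (4, 21), (5, 8), (5, 15), (6, 4), (6, 19), (7, 2), (7, 21), (12, 2), (12, 21), (13, 9), (13, 14), (14, 11), (14, 12), (18, 10), (18, 13), (20, 9), (20, 14), (22, 6), (22, 17)}; affine count = 24; |E(F_23)| = 25.

Discriminant check: Δ ∝ 4a³ + 27b² = 4·22³ + 27·13² = 4·10648 + 27·169 ≡ 5 (mod 23). Nonzero ⇒ E is nonsingular.
For each x ∈ F_23, compute rhs = x³ + 22·x + 13 mod 23, then count y ∈ F_23 with y² ≡ rhs.
  x = 0: rhs = 13, matching y values: 6, 17 (2 points).
  x = 1: rhs = 13, matching y values: 6, 17 (2 points).
  x = 2: rhs = 19, matching y values: none (0 points).
  x = 3: rhs = 14, matching y values: none (0 points).
  x = 4: rhs = 4, matching y values: 2, 21 (2 points).
  x = 5: rhs = 18, matching y values: 8, 15 (2 points).
  x = 6: rhs = 16, matching y values: 4, 19 (2 points).
  x = 7: rhs = 4, matching y values: 2, 21 (2 points).
  x = 8: rhs = 11, matching y values: none (0 points).
  x = 9: rhs = 20, matching y values: none (0 points).
  x = 10: rhs = 14, matching y values: none (0 points).
  x = 11: rhs = 22, matching y values: none (0 points).
  x = 12: rhs = 4, matching y values: 2, 21 (2 points).
  x = 13: rhs = 12, matching y values: 9, 14 (2 points).
  x = 14: rhs = 6, matching y values: 11, 12 (2 points).
  x = 15: rhs = 15, matching y values: none (0 points).
  x = 16: rhs = 22, matching y values: none (0 points).
  x = 17: rhs = 10, matching y values: none (0 points).
  x = 18: rhs = 8, matching y values: 10, 13 (2 points).
  x = 19: rhs = 22, matching y values: none (0 points).
  x = 20: rhs = 12, matching y values: 9, 14 (2 points).
  x = 21: rhs = 7, matching y values: none (0 points).
  x = 22: rhs = 13, matching y values: 6, 17 (2 points).
Total affine count: 24.
Full point count |E(F_23)| = 24 + 1 = 25.
Hasse bound: |25 − (23+1)| = |1| = 1 ≤ 2√23 ≈ 9.5917 ✓.


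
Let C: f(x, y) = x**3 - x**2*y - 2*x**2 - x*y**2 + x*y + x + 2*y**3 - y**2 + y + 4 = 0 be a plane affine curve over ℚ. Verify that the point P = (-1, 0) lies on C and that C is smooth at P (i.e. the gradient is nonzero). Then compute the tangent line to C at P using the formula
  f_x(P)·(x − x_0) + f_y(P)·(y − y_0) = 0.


Tangent line at P: 8*x - y + 8 = 0.

Step 1: f(-1, 0) = 0, so P lies on C.
Step 2: partial derivatives
  f_x(x, y) = 3*x**2 - 2*x*y - 4*x - y**2 + y + 1, f_y(x, y) = -x**2 - 2*x*y + x + 6*y**2 - 2*y + 1.
  f_x(P) = 8, f_y(P) = -1 (gradient nonzero, so P is smooth).
Step 3: tangent line at P: 8·(x − -1) + -1·(y − 0) = 0.
Expanding: 8*x - y + 8 = 0.


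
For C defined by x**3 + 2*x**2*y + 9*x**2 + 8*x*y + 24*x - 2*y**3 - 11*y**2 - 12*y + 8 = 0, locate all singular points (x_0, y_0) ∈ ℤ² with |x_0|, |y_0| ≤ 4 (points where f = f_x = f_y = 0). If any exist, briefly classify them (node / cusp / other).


Singular points: {(-2, -2)}; classification: node.

Compute partial derivatives:
  f_x = 3*x**2 + 4*x*y + 18*x + 8*y + 24.
  f_y = 2*x**2 + 8*x - 6*y**2 - 22*y - 12.
Scan x_0 ∈ {−4, ..., 4}. For each x_0, f_y(x_0, y) is a polynomial in y; find its integer roots y ∈ {−4, ..., 4}, then test f_x and f at those candidates.
  x = -4: f_y(-4, y) = -6*y**2 - 22*y - 12; vanishes at y ∈ {-3}. (-4, -3): f_x = 24 ≠ 0.
  x = -3: f_y(-3, y) = -6*y**2 - 22*y - 18; no integer root y with |y| ≤ 4.
  x = -2: f_y(-2, y) = -6*y**2 - 22*y - 20; vanishes at y ∈ {-2}. (-2, -2): f_x = 0, f = 0 — SINGULAR.
  x = -1: f_y(-1, y) = -6*y**2 - 22*y - 18; no integer root y with |y| ≤ 4.
  x = 0: f_y(0, y) = -6*y**2 - 22*y - 12; vanishes at y ∈ {-3}. (0, -3): f_x = 0 but f = -1 ≠ 0.
  x = 1: f_y(1, y) = -6*y**2 - 22*y - 2; no integer root y with |y| ≤ 4.
  x = 2: f_y(2, y) = -6*y**2 - 22*y + 12; no integer root y with |y| ≤ 4.
  x = 3: f_y(3, y) = -6*y**2 - 22*y + 30; no integer root y with |y| ≤ 4.
  x = 4: f_y(4, y) = -6*y**2 - 22*y + 52; no integer root y with |y| ≤ 4.
Only singular point on the grid: (-2, -2).
Classify: substitute x = -2 + u, y = -2 + v and expand: f = u**3 + 2*u**2*v - u**2 - 2*v**3 + v**2.
No constant or linear terms (consistent with a singular point). Quadratic part: -u**2 + v**2. Cubic part: u**3 + 2*u**2*v - 2*v**3.
The quadratic part v**2 - u**2 = (v − u)(v + u) splits into two distinct linear factors, so there are two distinct tangent lines y − -2 = ±(x − -2) — this is a node (ordinary double point).
Classification: node.


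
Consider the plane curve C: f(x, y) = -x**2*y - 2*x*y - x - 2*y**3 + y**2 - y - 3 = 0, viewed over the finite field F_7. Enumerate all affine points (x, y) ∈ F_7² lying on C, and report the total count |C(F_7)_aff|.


Affine F_7-points: {(0, 4), (2, 2), (2, 3), (2, 6), (3, 4), (4, 0), (4, 5), (4, 6), (5, 3), (5, 5), (6, 2)}; count = 11.

For each of the 49 pairs (x, y) ∈ F_7², evaluate f(x, y) mod 7. Record the zeros.
  x = 0: [0↦4, 1↦2, 2↦4, 3↦5, 4↦0, 5↦5, 6↦1]  zeros at y ∈ {4}
  x = 1: [0↦3, 1↦5, 2↦4, 3↦2, 4↦1, 5↦3, 6↦3]  zeros at y ∈ ∅
  x = 2: [0↦2, 1↦6, 2↦0, 3↦0, 4↦1, 5↦5, 6↦0]  zeros at y ∈ {2, 3, 6}
  x = 3: [0↦1, 1↦5, 2↦6, 3↦6, 4↦0, 5↦4, 6↦6]  zeros at y ∈ {4}
  x = 4: [0↦0, 1↦2, 2↦1, 3↦6, 4↦5, 5↦0, 6↦0]  zeros at y ∈ {0, 5, 6}
  x = 5: [0↦6, 1↦4, 2↦6, 3↦0, 4↦2, 5↦0, 6↦3]  zeros at y ∈ {3, 5}
  x = 6: [0↦5, 1↦4, 2↦0, 3↦2, 4↦5, 5↦4, 6↦1]  zeros at y ∈ {2}
Collecting zeros: affine points = {(0, 4), (2, 2), (2, 3), (2, 6), (3, 4), (4, 0), (4, 5), (4, 6), (5, 3), (5, 5), (6, 2)}.
Total count |C(F_7)_aff| = 11.


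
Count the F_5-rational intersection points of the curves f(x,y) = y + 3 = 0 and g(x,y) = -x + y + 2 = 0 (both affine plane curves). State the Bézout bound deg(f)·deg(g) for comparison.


Common zeros: {(4, 2)}; count = 1; Bézout bound = 1.

deg(f) = 1, deg(g) = 1, so Bézout bound = 1.
Scan x ∈ F_5. For each x, list the y ∈ F_5 with f(x, y) ≡ 0 and those with g(x, y) ≡ 0 (mod 5); the common zeros in that column are the intersection.
  x = 0: f ≡ 0 at y ∈ {2}; g ≡ 0 at y ∈ {3}; common: ∅.
  x = 1: f ≡ 0 at y ∈ {2}; g ≡ 0 at y ∈ {4}; common: ∅.
  x = 2: f ≡ 0 at y ∈ {2}; g ≡ 0 at y ∈ {0}; common: ∅.
  x = 3: f ≡ 0 at y ∈ {2}; g ≡ 0 at y ∈ {1}; common: ∅.
  x = 4: f ≡ 0 at y ∈ {2}; g ≡ 0 at y ∈ {2}; common: {2}.
Collecting: common zeros = {(4, 2)}, so the count is 1.
Comparison with the Bézout bound: 1 ≤ 1 = deg(f)·deg(g), as expected for curves with no common component (the bound is attained).


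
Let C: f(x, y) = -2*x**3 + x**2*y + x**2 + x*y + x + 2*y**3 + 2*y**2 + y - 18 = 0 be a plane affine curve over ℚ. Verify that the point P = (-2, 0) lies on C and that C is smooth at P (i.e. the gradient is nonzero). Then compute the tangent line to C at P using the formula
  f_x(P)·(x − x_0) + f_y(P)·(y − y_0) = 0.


Tangent line at P: -27*x + 3*y - 54 = 0.

Step 1: f(-2, 0) = 0, so P lies on C.
Step 2: partial derivatives
  f_x(x, y) = -6*x**2 + 2*x*y + 2*x + y + 1, f_y(x, y) = x**2 + x + 6*y**2 + 4*y + 1.
  f_x(P) = -27, f_y(P) = 3 (gradient nonzero, so P is smooth).
Step 3: tangent line at P: -27·(x − -2) + 3·(y − 0) = 0.
Expanding: -27*x + 3*y - 54 = 0.


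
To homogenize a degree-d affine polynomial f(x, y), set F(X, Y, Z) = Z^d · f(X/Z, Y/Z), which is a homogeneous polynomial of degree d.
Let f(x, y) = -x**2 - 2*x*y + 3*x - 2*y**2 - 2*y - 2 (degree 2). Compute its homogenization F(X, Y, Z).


F(X, Y, Z) = -X**2 - 2*X*Y + 3*X*Z - 2*Y**2 - 2*Y*Z - 2*Z**2

deg(f) = 2.
Substitute x = X/Z, y = Y/Z into f, then multiply by Z^2.
  monomial -1·x^2·y^0 ↦ -1·X^2·Y^0·Z^0.
  monomial -2·x^1·y^1 ↦ -2·X^1·Y^1·Z^0.
  monomial 3·x^1·y^0 ↦ 3·X^1·Y^0·Z^1.
  monomial -2·x^0·y^2 ↦ -2·X^0·Y^2·Z^0.
  monomial -2·x^0·y^1 ↦ -2·X^0·Y^1·Z^1.
  monomial -2·x^0·y^0 ↦ -2·X^0·Y^0·Z^2.
Collecting: F(X, Y, Z) = -X**2 - 2*X*Y + 3*X*Z - 2*Y**2 - 2*Y*Z - 2*Z**2.


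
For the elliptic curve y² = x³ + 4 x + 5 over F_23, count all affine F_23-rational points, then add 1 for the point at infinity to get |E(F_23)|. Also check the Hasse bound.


Affine points = {(4, 4), (4, 19), (5, 9), (5, 14), (7, 10), (7, 13), (11, 0), (13, 0), (15, 6), (15, 17), (16, 5), (16, 18), (17, 8), (17, 15), (20, 9), (20, 14), (21, 9), (21, 14), (22, 0)}; affine count = 19; |E(F_23)| = 20.

Discriminant check: Δ ∝ 4a³ + 27b² = 4·4³ + 27·5² = 4·64 + 27·25 ≡ 11 (mod 23). Nonzero ⇒ E is nonsingular.
For each x ∈ F_23, compute rhs = x³ + 4·x + 5 mod 23, then count y ∈ F_23 with y² ≡ rhs.
  x = 0: rhs = 5, matching y values: none (0 points).
  x = 1: rhs = 10, matching y values: none (0 points).
  x = 2: rhs = 21, matching y values: none (0 points).
  x = 3: rhs = 21, matching y values: none (0 points).
  x = 4: rhs = 16, matching y values: 4, 19 (2 points).
  x = 5: rhs = 12, matching y values: 9, 14 (2 points).
  x = 6: rhs = 15, matching y values: none (0 points).
  x = 7: rhs = 8, matching y values: 10, 13 (2 points).
  x = 8: rhs = 20, matching y values: none (0 points).
  x = 9: rhs = 11, matching y values: none (0 points).
  x = 10: rhs = 10, matching y values: none (0 points).
  x = 11: rhs = 0, matching y values: 0 (1 points).
  x = 12: rhs = 10, matching y values: none (0 points).
  x = 13: rhs = 0, matching y values: 0 (1 points).
  x = 14: rhs = 22, matching y values: none (0 points).
  x = 15: rhs = 13, matching y values: 6, 17 (2 points).
  x = 16: rhs = 2, matching y values: 5, 18 (2 points).
  x = 17: rhs = 18, matching y values: 8, 15 (2 points).
  x = 18: rhs = 21, matching y values: none (0 points).
  x = 19: rhs = 17, matching y values: none (0 points).
  x = 20: rhs = 12, matching y values: 9, 14 (2 points).
  x = 21: rhs = 12, matching y values: 9, 14 (2 points).
  x = 22: rhs = 0, matching y values: 0 (1 points).
Total affine count: 19.
Full point count |E(F_23)| = 19 + 1 = 20.
Hasse bound: |20 − (23+1)| = |-4| = 4 ≤ 2√23 ≈ 9.5917 ✓.


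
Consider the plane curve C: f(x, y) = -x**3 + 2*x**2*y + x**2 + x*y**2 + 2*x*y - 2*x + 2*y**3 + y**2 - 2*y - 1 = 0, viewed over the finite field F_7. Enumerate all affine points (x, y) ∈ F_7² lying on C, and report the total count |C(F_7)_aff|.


Affine F_7-points: {(0, 1), (0, 3), (0, 6)}; count = 3.

For each of the 49 pairs (x, y) ∈ F_7², evaluate f(x, y) mod 7. Record the zeros.
  x = 0: [0↦6, 1↦0, 2↦1, 3↦0, 4↦2, 5↦5, 6↦0]  zeros at y ∈ {1, 3, 6}
  x = 1: [0↦4, 1↦3, 2↦4, 3↦5, 4↦4, 5↦6, 6↦2]  zeros at y ∈ ∅
  x = 2: [0↦5, 1↦6, 2↦4, 3↦4, 4↦4, 5↦2, 6↦3]  zeros at y ∈ ∅
  x = 3: [0↦3, 1↦3, 2↦2, 3↦5, 4↦3, 5↦1, 6↦4]  zeros at y ∈ ∅
  x = 4: [0↦6, 1↦2, 2↦6, 3↦2, 4↦2, 5↦4, 6↦6]  zeros at y ∈ ∅
  x = 5: [0↦1, 1↦4, 2↦3, 3↦3, 4↦2, 5↦5, 6↦3]  zeros at y ∈ ∅
  x = 6: [0↦3, 1↦3, 2↦1, 3↦2, 4↦4, 5↦5, 6↦3]  zeros at y ∈ ∅
Collecting zeros: affine points = {(0, 1), (0, 3), (0, 6)}.
Total count |C(F_7)_aff| = 3.


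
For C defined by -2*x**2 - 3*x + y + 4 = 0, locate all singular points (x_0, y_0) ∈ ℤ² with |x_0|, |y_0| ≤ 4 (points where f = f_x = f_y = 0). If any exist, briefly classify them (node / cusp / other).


No singular points in the scanned grid; C is smooth there.

Compute partial derivatives:
  f_x = -4*x - 3.
  f_y = 1.
f_y = 1 is a nonzero constant, so f_y never vanishes: no point (x, y) can satisfy f = f_x = f_y = 0. In particular no (x, y) ∈ {−4, ..., 4}² is singular; the curve is smooth.


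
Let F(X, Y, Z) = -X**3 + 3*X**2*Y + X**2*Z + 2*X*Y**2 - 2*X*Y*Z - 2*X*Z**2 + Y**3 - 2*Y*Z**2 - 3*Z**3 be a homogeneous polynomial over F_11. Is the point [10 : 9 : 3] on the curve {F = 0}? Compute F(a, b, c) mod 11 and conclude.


F(10,9,3) ≡ 9 (mod 11); P is NOT on the curve.

Evaluate F(10, 9, 3) term-by-term (mod 11).
  -X**3 ↦ -1·1000·1·1 = -1000
  3*X**2*Y ↦ 3·100·9·1 = 2700
  X**2*Z ↦ 1·100·1·3 = 300
  2*X*Y**2 ↦ 2·10·81·1 = 1620
  -2*X*Y*Z ↦ -2·10·9·3 = -540
  -2*X*Z**2 ↦ -2·10·1·9 = -180
  Y**3 ↦ 1·1·729·1 = 729
  -2*Y*Z**2 ↦ -2·1·9·9 = -162
  -3*Z**3 ↦ -3·1·1·27 = -81
Sum: F(10, 9, 3) = (-1000) + (2700) + (300) + (1620) + (-540) + (-180) + (729) + (-162) + (-81) = 3386.
Reducing mod 11: 3386 ≡ 9 (mod 11).
Since F(a, b, c) ≡ 9 ≠ 0 (mod 11), P does NOT lie on the curve.


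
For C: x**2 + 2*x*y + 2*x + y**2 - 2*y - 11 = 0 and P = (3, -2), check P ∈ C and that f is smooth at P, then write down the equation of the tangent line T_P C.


Tangent line at P: 4*x - 12 = 0.

Step 1: f(3, -2) = 0, so P lies on C.
Step 2: partial derivatives
  f_x(x, y) = 2*x + 2*y + 2, f_y(x, y) = 2*x + 2*y - 2.
  f_x(P) = 4, f_y(P) = 0 (gradient nonzero, so P is smooth).
Step 3: tangent line at P: 4·(x − 3) + 0·(y − -2) = 0.
Expanding: 4*x - 12 = 0.


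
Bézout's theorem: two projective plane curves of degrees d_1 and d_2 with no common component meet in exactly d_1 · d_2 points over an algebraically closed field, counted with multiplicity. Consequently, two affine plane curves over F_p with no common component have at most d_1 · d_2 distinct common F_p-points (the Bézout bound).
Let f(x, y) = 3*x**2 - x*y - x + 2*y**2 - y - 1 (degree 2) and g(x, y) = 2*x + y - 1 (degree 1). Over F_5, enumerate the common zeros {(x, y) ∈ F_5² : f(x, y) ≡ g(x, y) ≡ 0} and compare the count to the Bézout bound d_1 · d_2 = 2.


Common zeros: {(0, 1), (1, 4)}; count = 2; Bézout bound = 2.

deg(f) = 2, deg(g) = 1, so Bézout bound = 2.
Scan x ∈ F_5. For each x, list the y ∈ F_5 with f(x, y) ≡ 0 and those with g(x, y) ≡ 0 (mod 5); the common zeros in that column are the intersection.
  x = 0: f ≡ 0 at y ∈ {1, 2}; g ≡ 0 at y ∈ {1}; common: {1}.
  x = 1: f ≡ 0 at y ∈ {2, 4}; g ≡ 0 at y ∈ {4}; common: {4}.
  x = 2: f ≡ 0 at y ∈ ∅; g ≡ 0 at y ∈ {2}; common: ∅.
  x = 3: f ≡ 0 at y ∈ ∅; g ≡ 0 at y ∈ {0}; common: ∅.
  x = 4: f ≡ 0 at y ∈ {1, 4}; g ≡ 0 at y ∈ {3}; common: ∅.
Collecting: common zeros = {(0, 1), (1, 4)}, so the count is 2.
Comparison with the Bézout bound: 2 ≤ 2 = deg(f)·deg(g), as expected for curves with no common component (the bound is attained).


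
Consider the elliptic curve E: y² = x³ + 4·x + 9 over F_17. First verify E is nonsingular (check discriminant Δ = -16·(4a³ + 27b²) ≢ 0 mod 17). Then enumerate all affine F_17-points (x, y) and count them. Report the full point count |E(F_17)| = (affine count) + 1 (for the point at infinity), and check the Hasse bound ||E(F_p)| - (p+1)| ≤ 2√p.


Affine points = {(0, 3), (0, 14), (2, 5), (2, 12), (4, 2), (4, 15), (5, 1), (5, 16), (8, 3), (8, 14), (9, 3), (9, 14), (12, 0), (14, 2), (14, 15), (16, 2), (16, 15)}; affine count = 17; |E(F_17)| = 18.

Discriminant check: Δ ∝ 4a³ + 27b² = 4·4³ + 27·9² = 4·64 + 27·81 ≡ 12 (mod 17). Nonzero ⇒ E is nonsingular.
For each x ∈ F_17, compute rhs = x³ + 4·x + 9 mod 17, then count y ∈ F_17 with y² ≡ rhs.
  x = 0: rhs = 9, matching y values: 3, 14 (2 points).
  x = 1: rhs = 14, matching y values: none (0 points).
  x = 2: rhs = 8, matching y values: 5, 12 (2 points).
  x = 3: rhs = 14, matching y values: none (0 points).
  x = 4: rhs = 4, matching y values: 2, 15 (2 points).
  x = 5: rhs = 1, matching y values: 1, 16 (2 points).
  x = 6: rhs = 11, matching y values: none (0 points).
  x = 7: rhs = 6, matching y values: none (0 points).
  x = 8: rhs = 9, matching y values: 3, 14 (2 points).
  x = 9: rhs = 9, matching y values: 3, 14 (2 points).
  x = 10: rhs = 12, matching y values: none (0 points).
  x = 11: rhs = 7, matching y values: none (0 points).
  x = 12: rhs = 0, matching y values: 0 (1 points).
  x = 13: rhs = 14, matching y values: none (0 points).
  x = 14: rhs = 4, matching y values: 2, 15 (2 points).
  x = 15: rhs = 10, matching y values: none (0 points).
  x = 16: rhs = 4, matching y values: 2, 15 (2 points).
Total affine count: 17.
Full point count |E(F_17)| = 17 + 1 = 18.
Hasse bound: |18 − (17+1)| = |0| = 0 ≤ 2√17 ≈ 8.2462 ✓.


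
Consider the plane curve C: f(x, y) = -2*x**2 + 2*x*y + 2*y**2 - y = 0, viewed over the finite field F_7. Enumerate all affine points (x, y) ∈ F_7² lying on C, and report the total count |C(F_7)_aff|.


Affine F_7-points: {(0, 0), (0, 4), (3, 2), (3, 6), (4, 3), (4, 4), (6, 2), (6, 3)}; count = 8.

For each of the 49 pairs (x, y) ∈ F_7², evaluate f(x, y) mod 7. Record the zeros.
  x = 0: [0↦0, 1↦1, 2↦6, 3↦1, 4↦0, 5↦3, 6↦3]  zeros at y ∈ {0, 4}
  x = 1: [0↦5, 1↦1, 2↦1, 3↦5, 4↦6, 5↦4, 6↦6]  zeros at y ∈ ∅
  x = 2: [0↦6, 1↦4, 2↦6, 3↦5, 4↦1, 5↦1, 6↦5]  zeros at y ∈ ∅
  x = 3: [0↦3, 1↦3, 2↦0, 3↦1, 4↦6, 5↦1, 6↦0]  zeros at y ∈ {2, 6}
  x = 4: [0↦3, 1↦5, 2↦4, 3↦0, 4↦0, 5↦4, 6↦5]  zeros at y ∈ {3, 4}
  x = 5: [0↦6, 1↦3, 2↦4, 3↦2, 4↦4, 5↦3, 6↦6]  zeros at y ∈ ∅
  x = 6: [0↦5, 1↦4, 2↦0, 3↦0, 4↦4, 5↦5, 6↦3]  zeros at y ∈ {2, 3}
Collecting zeros: affine points = {(0, 0), (0, 4), (3, 2), (3, 6), (4, 3), (4, 4), (6, 2), (6, 3)}.
Total count |C(F_7)_aff| = 8.


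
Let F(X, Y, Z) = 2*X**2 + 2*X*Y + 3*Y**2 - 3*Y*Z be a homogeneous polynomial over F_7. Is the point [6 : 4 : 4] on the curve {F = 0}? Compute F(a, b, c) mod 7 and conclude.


F(6,4,4) ≡ 1 (mod 7); P is NOT on the curve.

Evaluate F(6, 4, 4) term-by-term (mod 7).
  2*X**2 ↦ 2·36·1·1 = 72
  2*X*Y ↦ 2·6·4·1 = 48
  3*Y**2 ↦ 3·1·16·1 = 48
  -3*Y*Z ↦ -3·1·4·4 = -48
Sum: F(6, 4, 4) = (72) + (48) + (48) + (-48) = 120.
Reducing mod 7: 120 ≡ 1 (mod 7).
Since F(a, b, c) ≡ 1 ≠ 0 (mod 7), P does NOT lie on the curve.


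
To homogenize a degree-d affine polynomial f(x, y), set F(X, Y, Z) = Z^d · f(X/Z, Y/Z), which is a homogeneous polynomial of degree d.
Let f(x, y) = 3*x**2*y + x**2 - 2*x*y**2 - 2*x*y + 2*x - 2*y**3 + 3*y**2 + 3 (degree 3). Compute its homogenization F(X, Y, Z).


F(X, Y, Z) = 3*X**2*Y + X**2*Z - 2*X*Y**2 - 2*X*Y*Z + 2*X*Z**2 - 2*Y**3 + 3*Y**2*Z + 3*Z**3

deg(f) = 3.
Substitute x = X/Z, y = Y/Z into f, then multiply by Z^3.
  monomial 3·x^2·y^1 ↦ 3·X^2·Y^1·Z^0.
  monomial 1·x^2·y^0 ↦ 1·X^2·Y^0·Z^1.
  monomial -2·x^1·y^2 ↦ -2·X^1·Y^2·Z^0.
  monomial -2·x^1·y^1 ↦ -2·X^1·Y^1·Z^1.
  monomial 2·x^1·y^0 ↦ 2·X^1·Y^0·Z^2.
  monomial -2·x^0·y^3 ↦ -2·X^0·Y^3·Z^0.
  monomial 3·x^0·y^2 ↦ 3·X^0·Y^2·Z^1.
  monomial 3·x^0·y^0 ↦ 3·X^0·Y^0·Z^3.
Collecting: F(X, Y, Z) = 3*X**2*Y + X**2*Z - 2*X*Y**2 - 2*X*Y*Z + 2*X*Z**2 - 2*Y**3 + 3*Y**2*Z + 3*Z**3.


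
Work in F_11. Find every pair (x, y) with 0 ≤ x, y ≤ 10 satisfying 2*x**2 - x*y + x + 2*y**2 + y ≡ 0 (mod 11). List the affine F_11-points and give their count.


Affine F_11-points: {(0, 0), (0, 5), (1, 2), (1, 9), (2, 1), (2, 5), (3, 3), (3, 9), (5, 0), (5, 2), (9, 1), (9, 3)}; count = 12.

For each of the 121 pairs (x, y) ∈ F_11², evaluate f(x, y) mod 11. Record the zeros.
  x = 0: [0↦0, 1↦3, 2↦10, 3↦10, 4↦3, 5↦0, 6↦1, 7↦6, 8↦4, 9↦6, 10↦1]  zeros at y ∈ {0, 5}
  x = 1: [0↦3, 1↦5, 2↦0, 3↦10, 4↦2, 5↦9, 6↦9, 7↦2, 8↦10, 9↦0, 10↦5]  zeros at y ∈ {2, 9}
  x = 2: [0↦10, 1↦0, 2↦5, 3↦3, 4↦5, 5↦0, 6↦10, 7↦2, 8↦9, 9↦9, 10↦2]  zeros at y ∈ {1, 5}
  x = 3: [0↦10, 1↦10, 2↦3, 3↦0, 4↦1, 5↦6, 6↦4, 7↦6, 8↦1, 9↦0, 10↦3]  zeros at y ∈ {3, 9}
  x = 4: [0↦3, 1↦2, 2↦5, 3↦1, 4↦1, 5↦5, 6↦2, 7↦3, 8↦8, 9↦6, 10↦8]  zeros at y ∈ ∅
  x = 5: [0↦0, 1↦9, 2↦0, 3↦6, 4↦5, 5↦8, 6↦4, 7↦4, 8↦8, 9↦5, 10↦6]  zeros at y ∈ {0, 2}
  x = 6: [0↦1, 1↦9, 2↦10, 3↦4, 4↦2, 5↦4, 6↦10, 7↦9, 8↦1, 9↦8, 10↦8]  zeros at y ∈ ∅
  x = 7: [0↦6, 1↦2, 2↦2, 3↦6, 4↦3, 5↦4, 6↦9, 7↦7, 8↦9, 9↦4, 10↦3]  zeros at y ∈ ∅
  x = 8: [0↦4, 1↦10, 2↦9, 3↦1, 4↦8, 5↦8, 6↦1, 7↦9, 8↦10, 9↦4, 10↦2]  zeros at y ∈ ∅
  x = 9: [0↦6, 1↦0, 2↦9, 3↦0, 4↦6, 5↦5, 6↦8, 7↦4, 8↦4, 9↦8, 10↦5]  zeros at y ∈ {1, 3}
  x = 10: [0↦1, 1↦5, 2↦2, 3↦3, 4↦8, 5↦6, 6↦8, 7↦3, 8↦2, 9↦5, 10↦1]  zeros at y ∈ ∅
Collecting zeros: affine points = {(0, 0), (0, 5), (1, 2), (1, 9), (2, 1), (2, 5), (3, 3), (3, 9), (5, 0), (5, 2), (9, 1), (9, 3)}.
Total count |C(F_11)_aff| = 12.


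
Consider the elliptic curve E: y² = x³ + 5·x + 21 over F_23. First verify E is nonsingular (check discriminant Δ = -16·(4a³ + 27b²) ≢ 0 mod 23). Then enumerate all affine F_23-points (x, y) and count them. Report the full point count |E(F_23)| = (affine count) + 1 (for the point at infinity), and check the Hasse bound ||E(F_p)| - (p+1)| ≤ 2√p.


Affine points = {(1, 2), (1, 21), (2, 4), (2, 19), (4, 6), (4, 17), (7, 10), (7, 13), (9, 6), (9, 17), (10, 6), (10, 17), (11, 2), (11, 21), (13, 11), (13, 12), (14, 11), (14, 12), (18, 3), (18, 20), (19, 11), (19, 12), (20, 5), (20, 18), (21, 7), (21, 16)}; affine count = 26; |E(F_23)| = 27.

Discriminant check: Δ ∝ 4a³ + 27b² = 4·5³ + 27·21² = 4·125 + 27·441 ≡ 10 (mod 23). Nonzero ⇒ E is nonsingular.
For each x ∈ F_23, compute rhs = x³ + 5·x + 21 mod 23, then count y ∈ F_23 with y² ≡ rhs.
  x = 0: rhs = 21, matching y values: none (0 points).
  x = 1: rhs = 4, matching y values: 2, 21 (2 points).
  x = 2: rhs = 16, matching y values: 4, 19 (2 points).
  x = 3: rhs = 17, matching y values: none (0 points).
  x = 4: rhs = 13, matching y values: 6, 17 (2 points).
  x = 5: rhs = 10, matching y values: none (0 points).
  x = 6: rhs = 14, matching y values: none (0 points).
  x = 7: rhs = 8, matching y values: 10, 13 (2 points).
  x = 8: rhs = 21, matching y values: none (0 points).
  x = 9: rhs = 13, matching y values: 6, 17 (2 points).
  x = 10: rhs = 13, matching y values: 6, 17 (2 points).
  x = 11: rhs = 4, matching y values: 2, 21 (2 points).
  x = 12: rhs = 15, matching y values: none (0 points).
  x = 13: rhs = 6, matching y values: 11, 12 (2 points).
  x = 14: rhs = 6, matching y values: 11, 12 (2 points).
  x = 15: rhs = 21, matching y values: none (0 points).
  x = 16: rhs = 11, matching y values: none (0 points).
  x = 17: rhs = 5, matching y values: none (0 points).
  x = 18: rhs = 9, matching y values: 3, 20 (2 points).
  x = 19: rhs = 6, matching y values: 11, 12 (2 points).
  x = 20: rhs = 2, matching y values: 5, 18 (2 points).
  x = 21: rhs = 3, matching y values: 7, 16 (2 points).
  x = 22: rhs = 15, matching y values: none (0 points).
Total affine count: 26.
Full point count |E(F_23)| = 26 + 1 = 27.
Hasse bound: |27 − (23+1)| = |3| = 3 ≤ 2√23 ≈ 9.5917 ✓.


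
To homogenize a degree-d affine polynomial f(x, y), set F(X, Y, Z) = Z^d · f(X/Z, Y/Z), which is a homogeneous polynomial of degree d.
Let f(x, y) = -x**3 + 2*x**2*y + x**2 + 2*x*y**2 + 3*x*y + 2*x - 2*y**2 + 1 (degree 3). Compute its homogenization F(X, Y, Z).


F(X, Y, Z) = -X**3 + 2*X**2*Y + X**2*Z + 2*X*Y**2 + 3*X*Y*Z + 2*X*Z**2 - 2*Y**2*Z + Z**3

deg(f) = 3.
Substitute x = X/Z, y = Y/Z into f, then multiply by Z^3.
  monomial -1·x^3·y^0 ↦ -1·X^3·Y^0·Z^0.
  monomial 2·x^2·y^1 ↦ 2·X^2·Y^1·Z^0.
  monomial 1·x^2·y^0 ↦ 1·X^2·Y^0·Z^1.
  monomial 2·x^1·y^2 ↦ 2·X^1·Y^2·Z^0.
  monomial 3·x^1·y^1 ↦ 3·X^1·Y^1·Z^1.
  monomial 2·x^1·y^0 ↦ 2·X^1·Y^0·Z^2.
  monomial -2·x^0·y^2 ↦ -2·X^0·Y^2·Z^1.
  monomial 1·x^0·y^0 ↦ 1·X^0·Y^0·Z^3.
Collecting: F(X, Y, Z) = -X**3 + 2*X**2*Y + X**2*Z + 2*X*Y**2 + 3*X*Y*Z + 2*X*Z**2 - 2*Y**2*Z + Z**3.


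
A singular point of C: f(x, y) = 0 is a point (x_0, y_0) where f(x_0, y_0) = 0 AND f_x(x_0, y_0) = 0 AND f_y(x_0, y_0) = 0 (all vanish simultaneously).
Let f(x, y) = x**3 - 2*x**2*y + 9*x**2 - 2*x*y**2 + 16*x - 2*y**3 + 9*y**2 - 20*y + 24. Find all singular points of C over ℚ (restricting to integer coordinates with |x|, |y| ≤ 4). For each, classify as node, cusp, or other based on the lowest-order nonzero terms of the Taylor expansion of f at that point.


Singular points: {(-2, 2)}; classification: node.

Compute partial derivatives:
  f_x = 3*x**2 - 4*x*y + 18*x - 2*y**2 + 16.
  f_y = -2*x**2 - 4*x*y - 6*y**2 + 18*y - 20.
Scan x_0 ∈ {−4, ..., 4}. For each x_0, f_y(x_0, y) is a polynomial in y; find its integer roots y ∈ {−4, ..., 4}, then test f_x and f at those candidates.
  x = -4: f_y(-4, y) = -6*y**2 + 34*y - 52; no integer root y with |y| ≤ 4.
  x = -3: f_y(-3, y) = -6*y**2 + 30*y - 38; no integer root y with |y| ≤ 4.
  x = -2: f_y(-2, y) = -6*y**2 + 26*y - 28; vanishes at y ∈ {2}. (-2, 2): f_x = 0, f = 0 — SINGULAR.
  x = -1: f_y(-1, y) = -6*y**2 + 22*y - 22; no integer root y with |y| ≤ 4.
  x = 0: f_y(0, y) = -6*y**2 + 18*y - 20; no integer root y with |y| ≤ 4.
  x = 1: f_y(1, y) = -6*y**2 + 14*y - 22; no integer root y with |y| ≤ 4.
  x = 2: f_y(2, y) = -6*y**2 + 10*y - 28; no integer root y with |y| ≤ 4.
  x = 3: f_y(3, y) = -6*y**2 + 6*y - 38; no integer root y with |y| ≤ 4.
  x = 4: f_y(4, y) = -6*y**2 + 2*y - 52; no integer root y with |y| ≤ 4.
Only singular point on the grid: (-2, 2).
Classify: substitute x = -2 + u, y = 2 + v and expand: f = u**3 - 2*u**2*v - u**2 - 2*u*v**2 - 2*v**3 + v**2.
No constant or linear terms (consistent with a singular point). Quadratic part: -u**2 + v**2. Cubic part: u**3 - 2*u**2*v - 2*u*v**2 - 2*v**3.
The quadratic part v**2 - u**2 = (v − u)(v + u) splits into two distinct linear factors, so there are two distinct tangent lines y − 2 = ±(x − -2) — this is a node (ordinary double point).
Classification: node.


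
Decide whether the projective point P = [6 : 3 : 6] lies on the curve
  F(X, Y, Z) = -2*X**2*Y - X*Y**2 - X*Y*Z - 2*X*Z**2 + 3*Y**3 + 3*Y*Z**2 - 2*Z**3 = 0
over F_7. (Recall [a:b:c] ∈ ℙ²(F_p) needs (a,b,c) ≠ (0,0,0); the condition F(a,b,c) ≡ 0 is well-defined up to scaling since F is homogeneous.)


F(6,3,6) ≡ 3 (mod 7); P is NOT on the curve.

Evaluate F(6, 3, 6) term-by-term (mod 7).
  -2*X**2*Y ↦ -2·36·3·1 = -216
  -X*Y**2 ↦ -1·6·9·1 = -54
  -X*Y*Z ↦ -1·6·3·6 = -108
  -2*X*Z**2 ↦ -2·6·1·36 = -432
  3*Y**3 ↦ 3·1·27·1 = 81
  3*Y*Z**2 ↦ 3·1·3·36 = 324
  -2*Z**3 ↦ -2·1·1·216 = -432
Sum: F(6, 3, 6) = (-216) + (-54) + (-108) + (-432) + (81) + (324) + (-432) = -837.
Reducing mod 7: -837 ≡ 3 (mod 7).
Since F(a, b, c) ≡ 3 ≠ 0 (mod 7), P does NOT lie on the curve.


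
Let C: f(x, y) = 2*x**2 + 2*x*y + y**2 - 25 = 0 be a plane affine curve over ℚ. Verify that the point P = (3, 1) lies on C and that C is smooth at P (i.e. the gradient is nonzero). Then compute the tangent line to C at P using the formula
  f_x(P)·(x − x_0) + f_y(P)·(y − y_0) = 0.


Tangent line at P: 14*x + 8*y - 50 = 0.

Step 1: f(3, 1) = 0, so P lies on C.
Step 2: partial derivatives
  f_x(x, y) = 4*x + 2*y, f_y(x, y) = 2*x + 2*y.
  f_x(P) = 14, f_y(P) = 8 (gradient nonzero, so P is smooth).
Step 3: tangent line at P: 14·(x − 3) + 8·(y − 1) = 0.
Expanding: 14*x + 8*y - 50 = 0.


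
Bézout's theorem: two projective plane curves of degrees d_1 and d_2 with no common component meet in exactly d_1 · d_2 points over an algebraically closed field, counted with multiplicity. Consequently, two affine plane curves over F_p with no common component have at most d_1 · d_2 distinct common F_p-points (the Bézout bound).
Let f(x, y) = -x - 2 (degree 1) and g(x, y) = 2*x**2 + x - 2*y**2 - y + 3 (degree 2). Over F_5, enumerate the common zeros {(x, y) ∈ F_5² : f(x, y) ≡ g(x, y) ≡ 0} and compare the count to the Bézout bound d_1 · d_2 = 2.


Common zeros: ∅; count = 0; Bézout bound = 2.

deg(f) = 1, deg(g) = 2, so Bézout bound = 2.
Scan x ∈ F_5. For each x, list the y ∈ F_5 with f(x, y) ≡ 0 and those with g(x, y) ≡ 0 (mod 5); the common zeros in that column are the intersection.
  x = 0: f ≡ 0 at y ∈ ∅; g ≡ 0 at y ∈ {1}; common: ∅.
  x = 1: f ≡ 0 at y ∈ ∅; g ≡ 0 at y ∈ {3, 4}; common: ∅.
  x = 2: f ≡ 0 at y ∈ ∅; g ≡ 0 at y ∈ {1}; common: ∅.
  x = 3: f ≡ 0 at y ∈ {0, 1, 2, 3, 4}; g ≡ 0 at y ∈ ∅; common: ∅.
  x = 4: f ≡ 0 at y ∈ ∅; g ≡ 0 at y ∈ ∅; common: ∅.
Collecting: common zeros = ∅, so the count is 0.
Comparison with the Bézout bound: 0 ≤ 2 = deg(f)·deg(g), as expected for curves with no common component (the affine F_5-count falls short of the bound because intersections may lie at infinity, over extension fields, or carry multiplicity).
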